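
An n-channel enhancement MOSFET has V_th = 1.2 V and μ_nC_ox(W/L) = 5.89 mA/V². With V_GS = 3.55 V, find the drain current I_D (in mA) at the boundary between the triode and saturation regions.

I_D = 16.3 mA

At the boundary V_DS = V_ov = V_GS − V_th = 3.55 − 1.2 = 2.35 V.
I_D = ½ k_n V_ov² = 0.5 × 5.89 × 2.35² = 16.3 mA.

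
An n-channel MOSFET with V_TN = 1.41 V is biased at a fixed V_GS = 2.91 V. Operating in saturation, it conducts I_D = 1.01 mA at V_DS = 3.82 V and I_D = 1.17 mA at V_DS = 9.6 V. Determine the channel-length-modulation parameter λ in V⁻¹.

λ = 0.0306 V⁻¹

With V_GS fixed, I_D ∝ (1 + λ V_DS) in saturation, so I_D2/I_D1 = (1 + λ V_DS2)/(1 + λ V_DS1).
1.17/1.01 = 1.158 = (1 + 9.6 λ)/(1 + 3.82 λ).
Solving: λ (I_D1 V_DS2 − I_D2 V_DS1) = I_D2 − I_D1, so λ = (1.17 − 1.01) / (1.01 × 9.6 − 1.17 × 3.82) = 0.16 / 5.23 = 0.0306 V⁻¹.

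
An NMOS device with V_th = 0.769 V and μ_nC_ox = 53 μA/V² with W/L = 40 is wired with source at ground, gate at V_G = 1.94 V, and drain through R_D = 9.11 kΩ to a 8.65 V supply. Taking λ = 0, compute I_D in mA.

I_D = 0.900 mA

V_GS = V_G = 1.94 V, so V_ov = 1.94 − 0.769 = 1.17 V.
k_n = μ_nC_ox · (W/L) = 2.12 mA/V².
Assume saturation: I_D = ½ k_n V_ov² = 0.5 × 2.12 × 1.17² = 1.45 mA, giving V_DS = V_DD − I_D R_D = 8.65 − 1.45 × 9.11 = -4.59 V.
But -4.59 V < V_ov = 1.17 V, so the device is actually in triode.
In triode I_D = k_n[V_ov V_DS − ½ V_DS²] and I_D = (V_DD − V_DS)/R_D. Equating: 9.66 V_DS² − 23.62 V_DS + 8.65 = 0, giving V_DS = 0.449 V (the root below V_ov).
I_D = (8.65 − 0.449) / 9.11 = 0.9 mA.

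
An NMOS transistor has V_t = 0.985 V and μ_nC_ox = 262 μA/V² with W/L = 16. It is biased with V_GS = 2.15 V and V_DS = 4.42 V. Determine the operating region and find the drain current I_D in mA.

Saturation; I_D = 2.84 mA

k_n = μ_nC_ox · (W/L) = 4.192 mA/V².
V_ov = V_GS − V_t = 2.15 − 0.985 = 1.17 V.
Since V_DS = 4.42 V ≥ V_ov = 1.17 V, the device is in saturation.
I_D = ½ k_n V_ov² = 0.5 × 4.192 × 1.17² = 2.84 mA.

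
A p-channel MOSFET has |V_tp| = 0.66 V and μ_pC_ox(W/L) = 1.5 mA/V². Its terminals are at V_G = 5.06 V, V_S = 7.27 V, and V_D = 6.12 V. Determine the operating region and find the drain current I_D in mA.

Triode; I_D = 1.68 mA

V_SG = V_S − V_G = 7.27 − 5.06 = 2.21 V; V_SD = V_S − V_D = 7.27 − 6.12 = 1.15 V.
V_ov = V_SG − |V_tp| = 2.21 − 0.66 = 1.55 V.
Since V_SD = 1.15 V < V_ov = 1.55 V, the device is in the triode region.
I_D = k_p [V_ov · V_SD − ½ V_SD²] = 1.5 × [1.55 × 1.15 − 0.5 × 1.15²] = 1.68 mA.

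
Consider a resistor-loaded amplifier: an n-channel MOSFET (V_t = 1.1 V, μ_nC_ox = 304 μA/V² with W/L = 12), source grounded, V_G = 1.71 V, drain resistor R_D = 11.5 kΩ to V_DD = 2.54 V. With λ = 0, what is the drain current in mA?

V_GS = V_G = 1.71 V, so V_ov = 1.71 − 1.1 = 0.61 V.
k_n = μ_nC_ox · (W/L) = 3.648 mA/V².
Assume saturation: I_D = ½ k_n V_ov² = 0.5 × 3.648 × 0.61² = 0.679 mA, giving V_DS = V_DD − I_D R_D = 2.54 − 0.679 × 11.5 = -5.27 V.
But -5.27 V < V_ov = 0.61 V, so the device is actually in triode.
In triode I_D = k_n[V_ov V_DS − ½ V_DS²] and I_D = (V_DD − V_DS)/R_D. Equating: 21 V_DS² − 26.59 V_DS + 2.54 = 0, giving V_DS = 0.104 V (the root below V_ov).
I_D = (2.54 − 0.104) / 11.5 = 0.212 mA.

I_D = 0.212 mA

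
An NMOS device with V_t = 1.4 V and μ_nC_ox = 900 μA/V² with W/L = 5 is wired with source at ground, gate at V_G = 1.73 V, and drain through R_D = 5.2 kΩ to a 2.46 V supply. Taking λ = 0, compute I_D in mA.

V_GS = V_G = 1.73 V, so V_ov = 1.73 − 1.4 = 0.33 V.
k_n = μ_nC_ox · (W/L) = 4.5 mA/V².
Assume saturation: I_D = ½ k_n V_ov² = 0.5 × 4.5 × 0.33² = 0.245 mA, giving V_DS = V_DD − I_D R_D = 2.46 − 0.245 × 5.2 = 1.19 V.
V_DS = 1.19 V ≥ V_ov = 0.33 V, confirming saturation.

I_D = 0.245 mA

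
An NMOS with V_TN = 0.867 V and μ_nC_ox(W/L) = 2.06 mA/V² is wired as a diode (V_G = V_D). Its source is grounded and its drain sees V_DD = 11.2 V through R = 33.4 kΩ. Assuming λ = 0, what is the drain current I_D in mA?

I_D = 0.293 mA

With gate tied to drain, V_GS = V_DS ≥ V_GS − V_TN, so the device is in saturation.
KCL at the drain: ½ k_n (V_GS − V_TN)² = (V_DD − V_GS)/R.
Let x = V_GS − 0.867. Then 34.4 x² + x − 10.33 = 0, giving x = 0.534 V (positive root), so V_GS = 1.4 V.
I_D = (V_DD − V_GS)/R = (11.2 − 1.4) / 33.4 = 0.293 mA.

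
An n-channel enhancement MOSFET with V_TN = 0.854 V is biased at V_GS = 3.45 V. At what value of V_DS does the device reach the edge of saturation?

V_DS,sat = 2.60 V

The boundary between triode and saturation is V_DS = V_GS − V_TN = V_ov.
V_ov = 3.45 − 0.854 = 2.6 V.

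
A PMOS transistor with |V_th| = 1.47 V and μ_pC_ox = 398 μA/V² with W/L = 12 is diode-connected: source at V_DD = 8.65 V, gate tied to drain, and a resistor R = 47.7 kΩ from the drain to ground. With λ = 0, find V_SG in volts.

V_SG = 1.72 V

With gate tied to drain, V_SG = V_SD ≥ V_SG − |V_th|, so the device is in saturation.
k_p = μ_pC_ox · (W/L) = 4.776 mA/V².
KCL at the drain: ½ k_p (V_SG − |V_th|)² = (V_DD − V_SG)/R.
Let x = V_SG − 1.47. Then 114 x² + x − 7.18 = 0, giving x = 0.247 V (positive root), so V_SG = 1.72 V.
I_D = (V_DD − V_SG)/R = (8.65 − 1.72) / 47.7 = 0.145 mA.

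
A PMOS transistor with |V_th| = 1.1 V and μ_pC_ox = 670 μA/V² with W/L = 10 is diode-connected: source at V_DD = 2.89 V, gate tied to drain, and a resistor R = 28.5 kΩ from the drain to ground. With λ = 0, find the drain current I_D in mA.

With gate tied to drain, V_SG = V_SD ≥ V_SG − |V_th|, so the device is in saturation.
k_p = μ_pC_ox · (W/L) = 6.7 mA/V².
KCL at the drain: ½ k_p (V_SG − |V_th|)² = (V_DD − V_SG)/R.
Let x = V_SG − 1.1. Then 95.5 x² + x − 1.79 = 0, giving x = 0.132 V (positive root), so V_SG = 1.23 V.
I_D = (V_DD − V_SG)/R = (2.89 − 1.23) / 28.5 = 0.0582 mA.

I_D = 0.0582 mA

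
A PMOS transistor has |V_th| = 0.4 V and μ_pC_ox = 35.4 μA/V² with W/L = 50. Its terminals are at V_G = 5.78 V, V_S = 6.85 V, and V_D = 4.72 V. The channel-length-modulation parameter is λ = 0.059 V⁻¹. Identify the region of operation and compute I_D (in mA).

Saturation; I_D = 0.447 mA

V_SG = V_S − V_G = 6.85 − 5.78 = 1.07 V; V_SD = V_S − V_D = 6.85 − 4.72 = 2.13 V.
k_p = μ_pC_ox · (W/L) = 1.77 mA/V².
V_ov = V_SG − |V_th| = 1.07 − 0.4 = 0.67 V.
Since V_SD = 2.13 V ≥ V_ov = 0.67 V, the device is in saturation.
I_D = ½ k_p V_ov² (1 + λ V_SD) = 0.5 × 1.77 × 0.67² × (1 + 0.059 × 2.13) = 0.447 mA.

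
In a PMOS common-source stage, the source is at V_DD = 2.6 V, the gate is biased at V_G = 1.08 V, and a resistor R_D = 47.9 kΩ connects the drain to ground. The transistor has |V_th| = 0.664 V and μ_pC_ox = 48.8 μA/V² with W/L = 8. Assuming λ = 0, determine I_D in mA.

V_SG = V_DD − V_G = 2.6 − 1.08 = 1.52 V, so V_ov = 1.52 − 0.664 = 0.856 V.
k_p = μ_pC_ox · (W/L) = 0.3904 mA/V².
Assume saturation: I_D = ½ k_p V_ov² = 0.5 × 0.3904 × 0.856² = 0.143 mA, giving V_SD = V_DD − I_D R_D = 2.6 − 0.143 × 47.9 = -4.25 V.
But -4.25 V < V_ov = 0.856 V, so the device is actually in triode.
In triode I_D = k_p[V_ov V_SD − ½ V_SD²] and I_D = (V_DD − V_SD)/R_D. Equating: 9.35 V_SD² − 17.01 V_SD + 2.6 = 0, giving V_SD = 0.168 V (the root below V_ov).
I_D = (2.6 − 0.168) / 47.9 = 0.0508 mA.

I_D = 0.0508 mA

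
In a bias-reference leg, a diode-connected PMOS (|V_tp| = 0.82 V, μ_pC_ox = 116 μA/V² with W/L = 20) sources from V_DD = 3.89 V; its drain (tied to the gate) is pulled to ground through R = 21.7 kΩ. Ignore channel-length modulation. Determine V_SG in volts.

With gate tied to drain, V_SG = V_SD ≥ V_SG − |V_tp|, so the device is in saturation.
k_p = μ_pC_ox · (W/L) = 2.32 mA/V².
KCL at the drain: ½ k_p (V_SG − |V_tp|)² = (V_DD − V_SG)/R.
Let x = V_SG − 0.82. Then 25.2 x² + x − 3.07 = 0, giving x = 0.33 V (positive root), so V_SG = 1.15 V.
I_D = (V_DD − V_SG)/R = (3.89 − 1.15) / 21.7 = 0.126 mA.

V_SG = 1.15 V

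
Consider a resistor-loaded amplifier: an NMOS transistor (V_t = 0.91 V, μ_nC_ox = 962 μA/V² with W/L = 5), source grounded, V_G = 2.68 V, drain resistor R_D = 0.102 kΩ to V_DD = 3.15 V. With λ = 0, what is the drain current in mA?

V_GS = V_G = 2.68 V, so V_ov = 2.68 − 0.91 = 1.77 V.
k_n = μ_nC_ox · (W/L) = 4.81 mA/V².
Assume saturation: I_D = ½ k_n V_ov² = 0.5 × 4.81 × 1.77² = 7.53 mA, giving V_DS = V_DD − I_D R_D = 3.15 − 7.53 × 0.102 = 2.38 V.
V_DS = 2.38 V ≥ V_ov = 1.77 V, confirming saturation.

I_D = 7.53 mA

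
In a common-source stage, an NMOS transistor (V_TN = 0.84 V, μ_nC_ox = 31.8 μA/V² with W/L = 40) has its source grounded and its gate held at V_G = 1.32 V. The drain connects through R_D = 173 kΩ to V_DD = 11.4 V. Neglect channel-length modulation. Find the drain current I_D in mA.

V_GS = V_G = 1.32 V, so V_ov = 1.32 − 0.84 = 0.48 V.
k_n = μ_nC_ox · (W/L) = 1.272 mA/V².
Assume saturation: I_D = ½ k_n V_ov² = 0.5 × 1.272 × 0.48² = 0.147 mA, giving V_DS = V_DD − I_D R_D = 11.4 − 0.147 × 173 = -14 V.
But -14 V < V_ov = 0.48 V, so the device is actually in triode.
In triode I_D = k_n[V_ov V_DS − ½ V_DS²] and I_D = (V_DD − V_DS)/R_D. Equating: 110 V_DS² − 106.6 V_DS + 11.4 = 0, giving V_DS = 0.122 V (the root below V_ov).
I_D = (11.4 − 0.122) / 173 = 0.0652 mA.

I_D = 0.0652 mA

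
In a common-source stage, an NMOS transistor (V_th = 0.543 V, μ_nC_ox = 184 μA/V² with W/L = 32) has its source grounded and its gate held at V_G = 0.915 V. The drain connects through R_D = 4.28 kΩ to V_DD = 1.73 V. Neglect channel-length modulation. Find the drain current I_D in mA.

V_GS = V_G = 0.915 V, so V_ov = 0.915 − 0.543 = 0.372 V.
k_n = μ_nC_ox · (W/L) = 5.888 mA/V².
Assume saturation: I_D = ½ k_n V_ov² = 0.5 × 5.888 × 0.372² = 0.407 mA, giving V_DS = V_DD − I_D R_D = 1.73 − 0.407 × 4.28 = -0.0137 V.
But -0.0137 V < V_ov = 0.372 V, so the device is actually in triode.
In triode I_D = k_n[V_ov V_DS − ½ V_DS²] and I_D = (V_DD − V_DS)/R_D. Equating: 12.6 V_DS² − 10.37 V_DS + 1.73 = 0, giving V_DS = 0.232 V (the root below V_ov).
I_D = (1.73 − 0.232) / 4.28 = 0.35 mA.

I_D = 0.350 mA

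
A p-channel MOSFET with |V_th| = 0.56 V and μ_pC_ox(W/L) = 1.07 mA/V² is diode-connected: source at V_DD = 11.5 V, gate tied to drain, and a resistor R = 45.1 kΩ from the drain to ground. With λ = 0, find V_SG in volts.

With gate tied to drain, V_SG = V_SD ≥ V_SG − |V_th|, so the device is in saturation.
KCL at the drain: ½ k_p (V_SG − |V_th|)² = (V_DD − V_SG)/R.
Let x = V_SG − 0.56. Then 24.1 x² + x − 10.94 = 0, giving x = 0.653 V (positive root), so V_SG = 1.21 V.
I_D = (V_DD − V_SG)/R = (11.5 − 1.21) / 45.1 = 0.228 mA.

V_SG = 1.21 V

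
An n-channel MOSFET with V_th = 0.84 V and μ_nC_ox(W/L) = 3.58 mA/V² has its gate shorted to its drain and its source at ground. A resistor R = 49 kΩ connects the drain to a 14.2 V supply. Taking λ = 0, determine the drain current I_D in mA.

I_D = 0.265 mA

With gate tied to drain, V_GS = V_DS ≥ V_GS − V_th, so the device is in saturation.
KCL at the drain: ½ k_n (V_GS − V_th)² = (V_DD − V_GS)/R.
Let x = V_GS − 0.84. Then 87.7 x² + x − 13.36 = 0, giving x = 0.385 V (positive root), so V_GS = 1.22 V.
I_D = (V_DD − V_GS)/R = (14.2 − 1.22) / 49 = 0.265 mA.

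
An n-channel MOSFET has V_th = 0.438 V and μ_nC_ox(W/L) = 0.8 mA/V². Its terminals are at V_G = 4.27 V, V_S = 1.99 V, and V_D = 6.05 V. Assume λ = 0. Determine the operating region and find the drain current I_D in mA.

V_GS = V_G − V_S = 4.27 − 1.99 = 2.28 V; V_DS = V_D − V_S = 6.05 − 1.99 = 4.06 V.
V_ov = V_GS − V_th = 2.28 − 0.438 = 1.84 V.
Since V_DS = 4.06 V ≥ V_ov = 1.84 V, the device is in saturation.
I_D = ½ k_n V_ov² = 0.5 × 0.8 × 1.84² = 1.36 mA.

Saturation; I_D = 1.36 mA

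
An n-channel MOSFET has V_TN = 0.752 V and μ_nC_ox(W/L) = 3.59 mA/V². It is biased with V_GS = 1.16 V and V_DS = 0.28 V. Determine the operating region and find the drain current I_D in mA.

Triode; I_D = 0.269 mA

V_ov = V_GS − V_TN = 1.16 − 0.752 = 0.408 V.
Since V_DS = 0.28 V < V_ov = 0.408 V, the device is in the triode region.
I_D = k_n [V_ov · V_DS − ½ V_DS²] = 3.59 × [0.408 × 0.28 − 0.5 × 0.28²] = 0.269 mA.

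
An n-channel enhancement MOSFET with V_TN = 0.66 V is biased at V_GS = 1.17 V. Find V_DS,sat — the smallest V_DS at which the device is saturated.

The boundary between triode and saturation is V_DS = V_GS − V_TN = V_ov.
V_ov = 1.17 − 0.66 = 0.51 V.

V_DS,sat = 0.510 V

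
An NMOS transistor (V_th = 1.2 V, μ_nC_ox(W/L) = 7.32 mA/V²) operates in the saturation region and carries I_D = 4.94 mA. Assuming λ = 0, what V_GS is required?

In saturation I_D = ½ k_n (V_GS − V_th)², so V_GS − V_th = √(2 I_D / k_n) = √(2 × 4.94 / 7.32) = 1.16 V.
V_GS = 1.2 + 1.16 = 2.36 V.

V_GS = 2.36 V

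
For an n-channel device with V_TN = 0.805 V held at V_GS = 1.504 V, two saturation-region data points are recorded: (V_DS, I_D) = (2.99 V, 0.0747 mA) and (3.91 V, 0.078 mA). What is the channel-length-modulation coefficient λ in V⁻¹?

With V_GS fixed, I_D ∝ (1 + λ V_DS) in saturation, so I_D2/I_D1 = (1 + λ V_DS2)/(1 + λ V_DS1).
0.078/0.0747 = 1.044 = (1 + 3.91 λ)/(1 + 2.99 λ).
Solving: λ (I_D1 V_DS2 − I_D2 V_DS1) = I_D2 − I_D1, so λ = (0.078 − 0.0747) / (0.0747 × 3.91 − 0.078 × 2.99) = 0.0033 / 0.0589 = 0.0561 V⁻¹.

λ = 0.0561 V⁻¹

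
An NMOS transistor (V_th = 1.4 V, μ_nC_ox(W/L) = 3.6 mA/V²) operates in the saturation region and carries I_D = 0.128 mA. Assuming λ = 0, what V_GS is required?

In saturation I_D = ½ k_n (V_GS − V_th)², so V_GS − V_th = √(2 I_D / k_n) = √(2 × 0.128 / 3.6) = 0.267 V.
V_GS = 1.4 + 0.267 = 1.67 V.

V_GS = 1.67 V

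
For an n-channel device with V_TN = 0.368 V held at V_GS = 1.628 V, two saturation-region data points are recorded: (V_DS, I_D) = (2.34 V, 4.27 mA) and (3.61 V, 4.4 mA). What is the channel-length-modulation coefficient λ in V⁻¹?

λ = 0.0254 V⁻¹

With V_GS fixed, I_D ∝ (1 + λ V_DS) in saturation, so I_D2/I_D1 = (1 + λ V_DS2)/(1 + λ V_DS1).
4.4/4.27 = 1.03 = (1 + 3.61 λ)/(1 + 2.34 λ).
Solving: λ (I_D1 V_DS2 − I_D2 V_DS1) = I_D2 − I_D1, so λ = (4.4 − 4.27) / (4.27 × 3.61 − 4.4 × 2.34) = 0.13 / 5.12 = 0.0254 V⁻¹.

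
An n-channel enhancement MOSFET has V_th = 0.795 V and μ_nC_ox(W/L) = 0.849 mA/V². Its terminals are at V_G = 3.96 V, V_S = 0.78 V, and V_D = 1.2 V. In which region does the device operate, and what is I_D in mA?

Triode; I_D = 0.776 mA

V_GS = V_G − V_S = 3.96 − 0.78 = 3.18 V; V_DS = V_D − V_S = 1.2 − 0.78 = 0.42 V.
V_ov = V_GS − V_th = 3.18 − 0.795 = 2.38 V.
Since V_DS = 0.42 V < V_ov = 2.38 V, the device is in the triode region.
I_D = k_n [V_ov · V_DS − ½ V_DS²] = 0.849 × [2.38 × 0.42 − 0.5 × 0.42²] = 0.776 mA.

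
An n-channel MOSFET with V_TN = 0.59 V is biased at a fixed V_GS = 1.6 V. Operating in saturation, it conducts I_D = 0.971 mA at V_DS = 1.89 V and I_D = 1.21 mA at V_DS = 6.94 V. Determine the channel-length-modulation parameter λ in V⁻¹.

λ = 0.0537 V⁻¹

With V_GS fixed, I_D ∝ (1 + λ V_DS) in saturation, so I_D2/I_D1 = (1 + λ V_DS2)/(1 + λ V_DS1).
1.21/0.971 = 1.246 = (1 + 6.94 λ)/(1 + 1.89 λ).
Solving: λ (I_D1 V_DS2 − I_D2 V_DS1) = I_D2 − I_D1, so λ = (1.21 − 0.971) / (0.971 × 6.94 − 1.21 × 1.89) = 0.239 / 4.45 = 0.0537 V⁻¹.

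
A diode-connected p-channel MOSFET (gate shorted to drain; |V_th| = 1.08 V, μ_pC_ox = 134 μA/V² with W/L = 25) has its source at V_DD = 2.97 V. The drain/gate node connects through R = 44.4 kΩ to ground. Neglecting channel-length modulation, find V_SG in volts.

V_SG = 1.23 V

With gate tied to drain, V_SG = V_SD ≥ V_SG − |V_th|, so the device is in saturation.
k_p = μ_pC_ox · (W/L) = 3.35 mA/V².
KCL at the drain: ½ k_p (V_SG − |V_th|)² = (V_DD − V_SG)/R.
Let x = V_SG − 1.08. Then 74.4 x² + x − 1.89 = 0, giving x = 0.153 V (positive root), so V_SG = 1.23 V.
I_D = (V_DD − V_SG)/R = (2.97 − 1.23) / 44.4 = 0.0391 mA.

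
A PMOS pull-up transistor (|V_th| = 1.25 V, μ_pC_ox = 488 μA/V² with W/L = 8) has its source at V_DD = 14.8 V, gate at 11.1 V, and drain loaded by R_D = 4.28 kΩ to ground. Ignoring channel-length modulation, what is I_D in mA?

V_SG = V_DD − V_G = 14.8 − 11.1 = 3.7 V, so V_ov = 3.7 − 1.25 = 2.45 V.
k_p = μ_pC_ox · (W/L) = 3.904 mA/V².
Assume saturation: I_D = ½ k_p V_ov² = 0.5 × 3.904 × 2.45² = 11.7 mA, giving V_SD = V_DD − I_D R_D = 14.8 − 11.7 × 4.28 = -35.3 V.
But -35.3 V < V_ov = 2.45 V, so the device is actually in triode.
In triode I_D = k_p[V_ov V_SD − ½ V_SD²] and I_D = (V_DD − V_SD)/R_D. Equating: 8.35 V_SD² − 41.94 V_SD + 14.8 = 0, giving V_SD = 0.382 V (the root below V_ov).
I_D = (14.8 − 0.382) / 4.28 = 3.37 mA.

I_D = 3.37 mA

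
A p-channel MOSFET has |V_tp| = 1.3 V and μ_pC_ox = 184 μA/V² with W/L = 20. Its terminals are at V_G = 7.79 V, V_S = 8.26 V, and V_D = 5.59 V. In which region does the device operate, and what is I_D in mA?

V_SG = V_S − V_G = 8.26 − 7.79 = 0.47 V; V_SD = V_S − V_D = 8.26 − 5.59 = 2.67 V.
V_SG = 0.47 V < |V_tp| = 1.3 V, so the transistor is in cutoff.

Cutoff; I_D = 0 mA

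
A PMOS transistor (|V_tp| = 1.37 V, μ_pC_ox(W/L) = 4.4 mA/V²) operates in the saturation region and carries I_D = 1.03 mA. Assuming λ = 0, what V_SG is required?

In saturation I_D = ½ k_p (V_SG − |V_tp|)², so V_SG − |V_tp| = √(2 I_D / k_p) = √(2 × 1.03 / 4.4) = 0.684 V.
V_SG = 1.37 + 0.684 = 2.05 V.

V_SG = 2.05 V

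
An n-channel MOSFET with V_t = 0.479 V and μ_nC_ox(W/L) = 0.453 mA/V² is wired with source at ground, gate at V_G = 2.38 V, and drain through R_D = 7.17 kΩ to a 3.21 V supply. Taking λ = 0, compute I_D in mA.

I_D = 0.377 mA

V_GS = V_G = 2.38 V, so V_ov = 2.38 − 0.479 = 1.9 V.
Assume saturation: I_D = ½ k_n V_ov² = 0.5 × 0.453 × 1.9² = 0.819 mA, giving V_DS = V_DD − I_D R_D = 3.21 − 0.819 × 7.17 = -2.66 V.
But -2.66 V < V_ov = 1.9 V, so the device is actually in triode.
In triode I_D = k_n[V_ov V_DS − ½ V_DS²] and I_D = (V_DD − V_DS)/R_D. Equating: 1.62 V_DS² − 7.174 V_DS + 3.21 = 0, giving V_DS = 0.505 V (the root below V_ov).
I_D = (3.21 − 0.505) / 7.17 = 0.377 mA.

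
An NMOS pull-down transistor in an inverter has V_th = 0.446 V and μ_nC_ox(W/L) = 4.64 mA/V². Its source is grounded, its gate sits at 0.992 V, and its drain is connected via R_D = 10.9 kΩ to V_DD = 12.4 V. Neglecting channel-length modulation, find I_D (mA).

V_GS = V_G = 0.992 V, so V_ov = 0.992 − 0.446 = 0.546 V.
Assume saturation: I_D = ½ k_n V_ov² = 0.5 × 4.64 × 0.546² = 0.692 mA, giving V_DS = V_DD − I_D R_D = 12.4 − 0.692 × 10.9 = 4.86 V.
V_DS = 4.86 V ≥ V_ov = 0.546 V, confirming saturation.

I_D = 0.692 mA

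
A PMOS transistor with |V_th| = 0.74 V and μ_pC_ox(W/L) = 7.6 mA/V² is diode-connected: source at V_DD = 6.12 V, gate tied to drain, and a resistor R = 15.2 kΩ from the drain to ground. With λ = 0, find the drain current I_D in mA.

With gate tied to drain, V_SG = V_SD ≥ V_SG − |V_th|, so the device is in saturation.
KCL at the drain: ½ k_p (V_SG − |V_th|)² = (V_DD − V_SG)/R.
Let x = V_SG − 0.74. Then 57.8 x² + x − 5.38 = 0, giving x = 0.297 V (positive root), so V_SG = 1.04 V.
I_D = (V_DD − V_SG)/R = (6.12 − 1.04) / 15.2 = 0.334 mA.

I_D = 0.334 mA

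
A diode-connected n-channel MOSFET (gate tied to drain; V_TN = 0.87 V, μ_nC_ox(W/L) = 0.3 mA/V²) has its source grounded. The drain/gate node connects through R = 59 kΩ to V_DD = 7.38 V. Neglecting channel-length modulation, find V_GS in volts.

V_GS = 1.67 V

With gate tied to drain, V_GS = V_DS ≥ V_GS − V_TN, so the device is in saturation.
KCL at the drain: ½ k_n (V_GS − V_TN)² = (V_DD − V_GS)/R.
Let x = V_GS − 0.87. Then 8.85 x² + x − 6.51 = 0, giving x = 0.803 V (positive root), so V_GS = 1.67 V.
I_D = (V_DD − V_GS)/R = (7.38 − 1.67) / 59 = 0.0967 mA.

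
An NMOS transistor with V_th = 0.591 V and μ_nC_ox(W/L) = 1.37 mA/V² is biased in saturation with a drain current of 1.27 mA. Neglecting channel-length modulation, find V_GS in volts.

In saturation I_D = ½ k_n (V_GS − V_th)², so V_GS − V_th = √(2 I_D / k_n) = √(2 × 1.27 / 1.37) = 1.36 V.
V_GS = 0.591 + 1.36 = 1.95 V.

V_GS = 1.95 V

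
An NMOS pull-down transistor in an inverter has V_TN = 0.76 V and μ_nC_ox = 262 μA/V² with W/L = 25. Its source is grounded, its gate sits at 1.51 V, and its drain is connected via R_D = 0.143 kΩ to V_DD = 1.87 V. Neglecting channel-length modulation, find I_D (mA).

V_GS = V_G = 1.51 V, so V_ov = 1.51 − 0.76 = 0.75 V.
k_n = μ_nC_ox · (W/L) = 6.55 mA/V².
Assume saturation: I_D = ½ k_n V_ov² = 0.5 × 6.55 × 0.75² = 1.84 mA, giving V_DS = V_DD − I_D R_D = 1.87 − 1.84 × 0.143 = 1.61 V.
V_DS = 1.61 V ≥ V_ov = 0.75 V, confirming saturation.

I_D = 1.84 mA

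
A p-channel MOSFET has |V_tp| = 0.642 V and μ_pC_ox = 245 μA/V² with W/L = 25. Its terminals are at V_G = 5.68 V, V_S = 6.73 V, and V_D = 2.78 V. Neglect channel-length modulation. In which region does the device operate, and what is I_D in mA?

Saturation; I_D = 0.510 mA

V_SG = V_S − V_G = 6.73 − 5.68 = 1.05 V; V_SD = V_S − V_D = 6.73 − 2.78 = 3.95 V.
k_p = μ_pC_ox · (W/L) = 6.125 mA/V².
V_ov = V_SG − |V_tp| = 1.05 − 0.642 = 0.408 V.
Since V_SD = 3.95 V ≥ V_ov = 0.408 V, the device is in saturation.
I_D = ½ k_p V_ov² = 0.5 × 6.125 × 0.408² = 0.51 mA.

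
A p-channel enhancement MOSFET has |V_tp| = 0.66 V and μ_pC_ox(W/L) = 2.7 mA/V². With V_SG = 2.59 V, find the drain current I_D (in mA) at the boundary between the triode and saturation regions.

I_D = 5.03 mA

At the boundary V_SD = V_ov = V_SG − |V_tp| = 2.59 − 0.66 = 1.93 V.
I_D = ½ k_p V_ov² = 0.5 × 2.7 × 1.93² = 5.03 mA.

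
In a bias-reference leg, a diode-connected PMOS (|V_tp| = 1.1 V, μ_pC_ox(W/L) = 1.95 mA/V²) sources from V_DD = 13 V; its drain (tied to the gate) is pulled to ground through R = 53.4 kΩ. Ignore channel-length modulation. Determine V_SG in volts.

V_SG = 1.57 V

With gate tied to drain, V_SG = V_SD ≥ V_SG − |V_tp|, so the device is in saturation.
KCL at the drain: ½ k_p (V_SG − |V_tp|)² = (V_DD − V_SG)/R.
Let x = V_SG − 1.1. Then 52.1 x² + x − 11.9 = 0, giving x = 0.469 V (positive root), so V_SG = 1.57 V.
I_D = (V_DD − V_SG)/R = (13 − 1.57) / 53.4 = 0.214 mA.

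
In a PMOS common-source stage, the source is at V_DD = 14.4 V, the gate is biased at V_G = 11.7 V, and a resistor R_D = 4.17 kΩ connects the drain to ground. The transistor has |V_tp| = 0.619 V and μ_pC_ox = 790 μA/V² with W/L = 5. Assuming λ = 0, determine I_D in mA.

V_SG = V_DD − V_G = 14.4 − 11.7 = 2.7 V, so V_ov = 2.7 − 0.619 = 2.08 V.
k_p = μ_pC_ox · (W/L) = 3.95 mA/V².
Assume saturation: I_D = ½ k_p V_ov² = 0.5 × 3.95 × 2.08² = 8.55 mA, giving V_SD = V_DD − I_D R_D = 14.4 − 8.55 × 4.17 = -21.3 V.
But -21.3 V < V_ov = 2.08 V, so the device is actually in triode.
In triode I_D = k_p[V_ov V_SD − ½ V_SD²] and I_D = (V_DD − V_SD)/R_D. Equating: 8.24 V_SD² − 35.28 V_SD + 14.4 = 0, giving V_SD = 0.457 V (the root below V_ov).
I_D = (14.4 − 0.457) / 4.17 = 3.34 mA.

I_D = 3.34 mA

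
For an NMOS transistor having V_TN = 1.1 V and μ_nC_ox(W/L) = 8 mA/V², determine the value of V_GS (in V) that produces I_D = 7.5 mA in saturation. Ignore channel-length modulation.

V_GS = 2.47 V

In saturation I_D = ½ k_n (V_GS − V_TN)², so V_GS − V_TN = √(2 I_D / k_n) = √(2 × 7.5 / 8) = 1.37 V.
V_GS = 1.1 + 1.37 = 2.47 V.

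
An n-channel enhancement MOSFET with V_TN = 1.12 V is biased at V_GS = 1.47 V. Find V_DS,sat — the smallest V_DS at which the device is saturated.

The boundary between triode and saturation is V_DS = V_GS − V_TN = V_ov.
V_ov = 1.47 − 1.12 = 0.35 V.

V_DS,sat = 0.350 V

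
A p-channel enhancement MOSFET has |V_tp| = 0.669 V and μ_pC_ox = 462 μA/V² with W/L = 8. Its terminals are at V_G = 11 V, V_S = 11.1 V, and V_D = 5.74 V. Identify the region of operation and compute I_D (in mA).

Cutoff; I_D = 0 mA

V_SG = V_S − V_G = 11.1 − 11 = 0.1 V; V_SD = V_S − V_D = 11.1 − 5.74 = 5.36 V.
V_SG = 0.1 V < |V_tp| = 0.669 V, so the transistor is in cutoff.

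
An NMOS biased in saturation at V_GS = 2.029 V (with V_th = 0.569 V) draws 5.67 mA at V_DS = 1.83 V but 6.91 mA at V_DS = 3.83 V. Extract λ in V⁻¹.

λ = 0.137 V⁻¹

With V_GS fixed, I_D ∝ (1 + λ V_DS) in saturation, so I_D2/I_D1 = (1 + λ V_DS2)/(1 + λ V_DS1).
6.91/5.67 = 1.219 = (1 + 3.83 λ)/(1 + 1.83 λ).
Solving: λ (I_D1 V_DS2 − I_D2 V_DS1) = I_D2 − I_D1, so λ = (6.91 − 5.67) / (5.67 × 3.83 − 6.91 × 1.83) = 1.24 / 9.07 = 0.137 V⁻¹.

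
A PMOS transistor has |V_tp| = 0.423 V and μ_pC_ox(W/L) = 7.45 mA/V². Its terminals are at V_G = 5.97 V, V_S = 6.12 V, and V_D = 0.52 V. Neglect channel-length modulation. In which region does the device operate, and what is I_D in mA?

V_SG = V_S − V_G = 6.12 − 5.97 = 0.15 V; V_SD = V_S − V_D = 6.12 − 0.52 = 5.6 V.
V_SG = 0.15 V < |V_tp| = 0.423 V, so the transistor is in cutoff.

Cutoff; I_D = 0 mA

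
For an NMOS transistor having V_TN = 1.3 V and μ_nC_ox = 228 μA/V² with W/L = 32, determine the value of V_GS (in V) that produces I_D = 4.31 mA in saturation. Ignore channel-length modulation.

k_n = μ_nC_ox · (W/L) = 7.296 mA/V².
In saturation I_D = ½ k_n (V_GS − V_TN)², so V_GS − V_TN = √(2 I_D / k_n) = √(2 × 4.31 / 7.296) = 1.09 V.
V_GS = 1.3 + 1.09 = 2.39 V.

V_GS = 2.39 V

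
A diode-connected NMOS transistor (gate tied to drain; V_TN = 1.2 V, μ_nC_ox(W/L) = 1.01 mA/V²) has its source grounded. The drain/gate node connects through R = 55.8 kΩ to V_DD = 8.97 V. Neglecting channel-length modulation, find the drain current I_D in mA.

With gate tied to drain, V_GS = V_DS ≥ V_GS − V_TN, so the device is in saturation.
KCL at the drain: ½ k_n (V_GS − V_TN)² = (V_DD − V_GS)/R.
Let x = V_GS − 1.2. Then 28.2 x² + x − 7.77 = 0, giving x = 0.508 V (positive root), so V_GS = 1.71 V.
I_D = (V_DD − V_GS)/R = (8.97 − 1.71) / 55.8 = 0.13 mA.

I_D = 0.130 mA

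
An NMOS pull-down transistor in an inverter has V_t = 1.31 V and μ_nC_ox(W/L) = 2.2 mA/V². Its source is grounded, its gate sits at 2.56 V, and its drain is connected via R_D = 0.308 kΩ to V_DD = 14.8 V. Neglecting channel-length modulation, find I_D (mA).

I_D = 1.72 mA

V_GS = V_G = 2.56 V, so V_ov = 2.56 − 1.31 = 1.25 V.
Assume saturation: I_D = ½ k_n V_ov² = 0.5 × 2.2 × 1.25² = 1.72 mA, giving V_DS = V_DD − I_D R_D = 14.8 − 1.72 × 0.308 = 14.3 V.
V_DS = 14.3 V ≥ V_ov = 1.25 V, confirming saturation.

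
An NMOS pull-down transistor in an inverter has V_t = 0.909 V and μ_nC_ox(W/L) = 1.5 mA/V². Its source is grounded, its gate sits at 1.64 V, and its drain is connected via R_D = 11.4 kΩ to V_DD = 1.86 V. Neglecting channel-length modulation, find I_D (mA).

I_D = 0.150 mA

V_GS = V_G = 1.64 V, so V_ov = 1.64 − 0.909 = 0.731 V.
Assume saturation: I_D = ½ k_n V_ov² = 0.5 × 1.5 × 0.731² = 0.401 mA, giving V_DS = V_DD − I_D R_D = 1.86 − 0.401 × 11.4 = -2.71 V.
But -2.71 V < V_ov = 0.731 V, so the device is actually in triode.
In triode I_D = k_n[V_ov V_DS − ½ V_DS²] and I_D = (V_DD − V_DS)/R_D. Equating: 8.55 V_DS² − 13.5 V_DS + 1.86 = 0, giving V_DS = 0.153 V (the root below V_ov).
I_D = (1.86 − 0.153) / 11.4 = 0.15 mA.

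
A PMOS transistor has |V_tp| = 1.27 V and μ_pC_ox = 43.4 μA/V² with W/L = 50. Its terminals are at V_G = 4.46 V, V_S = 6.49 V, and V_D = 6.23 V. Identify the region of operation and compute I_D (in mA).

V_SG = V_S − V_G = 6.49 − 4.46 = 2.03 V; V_SD = V_S − V_D = 6.49 − 6.23 = 0.26 V.
k_p = μ_pC_ox · (W/L) = 2.17 mA/V².
V_ov = V_SG − |V_tp| = 2.03 − 1.27 = 0.76 V.
Since V_SD = 0.26 V < V_ov = 0.76 V, the device is in the triode region.
I_D = k_p [V_ov · V_SD − ½ V_SD²] = 2.17 × [0.76 × 0.26 − 0.5 × 0.26²] = 0.355 mA.

Triode; I_D = 0.355 mA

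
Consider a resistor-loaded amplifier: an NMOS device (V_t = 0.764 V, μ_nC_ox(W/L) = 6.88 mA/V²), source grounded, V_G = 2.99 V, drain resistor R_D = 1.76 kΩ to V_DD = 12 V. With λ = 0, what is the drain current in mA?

V_GS = V_G = 2.99 V, so V_ov = 2.99 − 0.764 = 2.23 V.
Assume saturation: I_D = ½ k_n V_ov² = 0.5 × 6.88 × 2.23² = 17 mA, giving V_DS = V_DD − I_D R_D = 12 − 17 × 1.76 = -18 V.
But -18 V < V_ov = 2.23 V, so the device is actually in triode.
In triode I_D = k_n[V_ov V_DS − ½ V_DS²] and I_D = (V_DD − V_DS)/R_D. Equating: 6.05 V_DS² − 27.95 V_DS + 12 = 0, giving V_DS = 0.479 V (the root below V_ov).
I_D = (12 − 0.479) / 1.76 = 6.55 mA.

I_D = 6.55 mA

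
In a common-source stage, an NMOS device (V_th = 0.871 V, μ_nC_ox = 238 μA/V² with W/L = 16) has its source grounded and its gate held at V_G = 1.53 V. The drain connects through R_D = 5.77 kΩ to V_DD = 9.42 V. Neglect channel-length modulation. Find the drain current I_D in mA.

I_D = 0.827 mA

V_GS = V_G = 1.53 V, so V_ov = 1.53 − 0.871 = 0.659 V.
k_n = μ_nC_ox · (W/L) = 3.808 mA/V².
Assume saturation: I_D = ½ k_n V_ov² = 0.5 × 3.808 × 0.659² = 0.827 mA, giving V_DS = V_DD − I_D R_D = 9.42 − 0.827 × 5.77 = 4.65 V.
V_DS = 4.65 V ≥ V_ov = 0.659 V, confirming saturation.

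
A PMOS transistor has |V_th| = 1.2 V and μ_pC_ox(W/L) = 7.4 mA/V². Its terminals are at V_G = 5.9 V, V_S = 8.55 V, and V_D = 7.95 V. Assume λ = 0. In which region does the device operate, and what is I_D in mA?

V_SG = V_S − V_G = 8.55 − 5.9 = 2.65 V; V_SD = V_S − V_D = 8.55 − 7.95 = 0.6 V.
V_ov = V_SG − |V_th| = 2.65 − 1.2 = 1.45 V.
Since V_SD = 0.6 V < V_ov = 1.45 V, the device is in the triode region.
I_D = k_p [V_ov · V_SD − ½ V_SD²] = 7.4 × [1.45 × 0.6 − 0.5 × 0.6²] = 5.11 mA.

Triode; I_D = 5.11 mA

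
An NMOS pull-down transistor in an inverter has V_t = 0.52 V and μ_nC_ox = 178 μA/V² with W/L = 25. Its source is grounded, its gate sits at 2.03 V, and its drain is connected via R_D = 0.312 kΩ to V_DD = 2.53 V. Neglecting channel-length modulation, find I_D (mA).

V_GS = V_G = 2.03 V, so V_ov = 2.03 − 0.52 = 1.51 V.
k_n = μ_nC_ox · (W/L) = 4.45 mA/V².
Assume saturation: I_D = ½ k_n V_ov² = 0.5 × 4.45 × 1.51² = 5.07 mA, giving V_DS = V_DD − I_D R_D = 2.53 − 5.07 × 0.312 = 0.947 V.
But 0.947 V < V_ov = 1.51 V, so the device is actually in triode.
In triode I_D = k_n[V_ov V_DS − ½ V_DS²] and I_D = (V_DD − V_DS)/R_D. Equating: 0.694 V_DS² − 3.096 V_DS + 2.53 = 0, giving V_DS = 1.08 V (the root below V_ov).
I_D = (2.53 − 1.08) / 0.312 = 4.66 mA.

I_D = 4.66 mA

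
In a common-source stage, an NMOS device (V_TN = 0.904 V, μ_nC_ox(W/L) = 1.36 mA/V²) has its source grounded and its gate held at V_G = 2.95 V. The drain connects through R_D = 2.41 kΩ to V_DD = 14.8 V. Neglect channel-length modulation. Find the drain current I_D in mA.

I_D = 2.85 mA

V_GS = V_G = 2.95 V, so V_ov = 2.95 − 0.904 = 2.05 V.
Assume saturation: I_D = ½ k_n V_ov² = 0.5 × 1.36 × 2.05² = 2.85 mA, giving V_DS = V_DD − I_D R_D = 14.8 − 2.85 × 2.41 = 7.94 V.
V_DS = 7.94 V ≥ V_ov = 2.05 V, confirming saturation.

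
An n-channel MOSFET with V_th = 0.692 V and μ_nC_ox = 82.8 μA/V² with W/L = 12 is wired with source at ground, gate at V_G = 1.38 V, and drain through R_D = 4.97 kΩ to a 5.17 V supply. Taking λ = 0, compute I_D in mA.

I_D = 0.235 mA

V_GS = V_G = 1.38 V, so V_ov = 1.38 − 0.692 = 0.688 V.
k_n = μ_nC_ox · (W/L) = 0.9936 mA/V².
Assume saturation: I_D = ½ k_n V_ov² = 0.5 × 0.9936 × 0.688² = 0.235 mA, giving V_DS = V_DD − I_D R_D = 5.17 − 0.235 × 4.97 = 4 V.
V_DS = 4 V ≥ V_ov = 0.688 V, confirming saturation.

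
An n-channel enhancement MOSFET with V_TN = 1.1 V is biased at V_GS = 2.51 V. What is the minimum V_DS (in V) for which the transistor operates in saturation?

The boundary between triode and saturation is V_DS = V_GS − V_TN = V_ov.
V_ov = 2.51 − 1.1 = 1.41 V.

V_DS,sat = 1.41 V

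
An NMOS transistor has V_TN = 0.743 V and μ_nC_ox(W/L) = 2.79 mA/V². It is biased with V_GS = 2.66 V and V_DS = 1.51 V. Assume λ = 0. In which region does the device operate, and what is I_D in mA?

Triode; I_D = 4.90 mA

V_ov = V_GS − V_TN = 2.66 − 0.743 = 1.92 V.
Since V_DS = 1.51 V < V_ov = 1.92 V, the device is in the triode region.
I_D = k_n [V_ov · V_DS − ½ V_DS²] = 2.79 × [1.92 × 1.51 − 0.5 × 1.51²] = 4.9 mA.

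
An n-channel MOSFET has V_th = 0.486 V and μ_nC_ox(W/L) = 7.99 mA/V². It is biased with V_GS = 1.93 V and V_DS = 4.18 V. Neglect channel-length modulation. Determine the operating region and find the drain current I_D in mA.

V_ov = V_GS − V_th = 1.93 − 0.486 = 1.44 V.
Since V_DS = 4.18 V ≥ V_ov = 1.44 V, the device is in saturation.
I_D = ½ k_n V_ov² = 0.5 × 7.99 × 1.44² = 8.33 mA.

Saturation; I_D = 8.33 mA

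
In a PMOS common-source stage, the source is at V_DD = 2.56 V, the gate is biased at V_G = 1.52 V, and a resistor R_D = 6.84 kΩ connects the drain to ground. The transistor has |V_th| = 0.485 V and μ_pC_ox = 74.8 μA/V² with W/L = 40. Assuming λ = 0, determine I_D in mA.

I_D = 0.335 mA

V_SG = V_DD − V_G = 2.56 − 1.52 = 1.04 V, so V_ov = 1.04 − 0.485 = 0.555 V.
k_p = μ_pC_ox · (W/L) = 2.992 mA/V².
Assume saturation: I_D = ½ k_p V_ov² = 0.5 × 2.992 × 0.555² = 0.461 mA, giving V_SD = V_DD − I_D R_D = 2.56 − 0.461 × 6.84 = -0.592 V.
But -0.592 V < V_ov = 0.555 V, so the device is actually in triode.
In triode I_D = k_p[V_ov V_SD − ½ V_SD²] and I_D = (V_DD − V_SD)/R_D. Equating: 10.2 V_SD² − 12.36 V_SD + 2.56 = 0, giving V_SD = 0.266 V (the root below V_ov).
I_D = (2.56 − 0.266) / 6.84 = 0.335 mA.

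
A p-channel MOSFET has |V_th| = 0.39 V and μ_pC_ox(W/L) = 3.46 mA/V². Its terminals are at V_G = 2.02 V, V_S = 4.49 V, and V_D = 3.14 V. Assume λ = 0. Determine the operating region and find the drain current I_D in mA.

Triode; I_D = 6.56 mA

V_SG = V_S − V_G = 4.49 − 2.02 = 2.47 V; V_SD = V_S − V_D = 4.49 − 3.14 = 1.35 V.
V_ov = V_SG − |V_th| = 2.47 − 0.39 = 2.08 V.
Since V_SD = 1.35 V < V_ov = 2.08 V, the device is in the triode region.
I_D = k_p [V_ov · V_SD − ½ V_SD²] = 3.46 × [2.08 × 1.35 − 0.5 × 1.35²] = 6.56 mA.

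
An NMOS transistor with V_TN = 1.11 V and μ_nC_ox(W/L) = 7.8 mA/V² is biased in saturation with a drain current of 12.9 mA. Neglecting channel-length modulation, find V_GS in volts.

V_GS = 2.93 V

In saturation I_D = ½ k_n (V_GS − V_TN)², so V_GS − V_TN = √(2 I_D / k_n) = √(2 × 12.9 / 7.8) = 1.82 V.
V_GS = 1.11 + 1.82 = 2.93 V.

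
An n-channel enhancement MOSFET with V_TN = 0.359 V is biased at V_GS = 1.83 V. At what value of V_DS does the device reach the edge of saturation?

V_DS,sat = 1.47 V

The boundary between triode and saturation is V_DS = V_GS − V_TN = V_ov.
V_ov = 1.83 − 0.359 = 1.47 V.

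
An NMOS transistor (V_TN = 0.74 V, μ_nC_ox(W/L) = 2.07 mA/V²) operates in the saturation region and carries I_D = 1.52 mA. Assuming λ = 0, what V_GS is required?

In saturation I_D = ½ k_n (V_GS − V_TN)², so V_GS − V_TN = √(2 I_D / k_n) = √(2 × 1.52 / 2.07) = 1.21 V.
V_GS = 0.74 + 1.21 = 1.95 V.

V_GS = 1.95 V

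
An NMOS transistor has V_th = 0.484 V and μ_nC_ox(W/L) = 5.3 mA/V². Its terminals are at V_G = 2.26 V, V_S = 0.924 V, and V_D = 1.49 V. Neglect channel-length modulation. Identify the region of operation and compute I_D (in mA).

V_GS = V_G − V_S = 2.26 − 0.924 = 1.34 V; V_DS = V_D − V_S = 1.49 − 0.924 = 0.566 V.
V_ov = V_GS − V_th = 1.34 − 0.484 = 0.852 V.
Since V_DS = 0.566 V < V_ov = 0.852 V, the device is in the triode region.
I_D = k_n [V_ov · V_DS − ½ V_DS²] = 5.3 × [0.852 × 0.566 − 0.5 × 0.566²] = 1.71 mA.

Triode; I_D = 1.71 mA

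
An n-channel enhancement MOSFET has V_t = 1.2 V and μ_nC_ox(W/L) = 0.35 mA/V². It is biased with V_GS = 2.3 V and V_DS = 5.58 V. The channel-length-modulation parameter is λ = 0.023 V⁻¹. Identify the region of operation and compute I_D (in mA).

Saturation; I_D = 0.239 mA

V_ov = V_GS − V_t = 2.3 − 1.2 = 1.1 V.
Since V_DS = 5.58 V ≥ V_ov = 1.1 V, the device is in saturation.
I_D = ½ k_n V_ov² (1 + λ V_DS) = 0.5 × 0.35 × 1.1² × (1 + 0.023 × 5.58) = 0.239 mA.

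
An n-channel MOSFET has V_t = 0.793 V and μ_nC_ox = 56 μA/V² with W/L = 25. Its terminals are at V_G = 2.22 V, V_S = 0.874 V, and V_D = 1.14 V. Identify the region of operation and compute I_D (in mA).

Triode; I_D = 0.156 mA

V_GS = V_G − V_S = 2.22 − 0.874 = 1.35 V; V_DS = V_D − V_S = 1.14 − 0.874 = 0.266 V.
k_n = μ_nC_ox · (W/L) = 1.4 mA/V².
V_ov = V_GS − V_t = 1.35 − 0.793 = 0.553 V.
Since V_DS = 0.266 V < V_ov = 0.553 V, the device is in the triode region.
I_D = k_n [V_ov · V_DS − ½ V_DS²] = 1.4 × [0.553 × 0.266 − 0.5 × 0.266²] = 0.156 mA.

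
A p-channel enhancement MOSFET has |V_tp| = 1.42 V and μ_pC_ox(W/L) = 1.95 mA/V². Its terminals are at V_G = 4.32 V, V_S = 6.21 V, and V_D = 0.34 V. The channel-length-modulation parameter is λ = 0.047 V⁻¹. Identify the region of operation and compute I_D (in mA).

V_SG = V_S − V_G = 6.21 − 4.32 = 1.89 V; V_SD = V_S − V_D = 6.21 − 0.34 = 5.87 V.
V_ov = V_SG − |V_tp| = 1.89 − 1.42 = 0.47 V.
Since V_SD = 5.87 V ≥ V_ov = 0.47 V, the device is in saturation.
I_D = ½ k_p V_ov² (1 + λ V_SD) = 0.5 × 1.95 × 0.47² × (1 + 0.047 × 5.87) = 0.275 mA.

Saturation; I_D = 0.275 mA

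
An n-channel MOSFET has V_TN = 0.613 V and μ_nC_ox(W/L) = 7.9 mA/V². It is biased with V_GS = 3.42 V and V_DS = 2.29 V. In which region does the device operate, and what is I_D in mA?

Triode; I_D = 30.1 mA

V_ov = V_GS − V_TN = 3.42 − 0.613 = 2.81 V.
Since V_DS = 2.29 V < V_ov = 2.81 V, the device is in the triode region.
I_D = k_n [V_ov · V_DS − ½ V_DS²] = 7.9 × [2.81 × 2.29 − 0.5 × 2.29²] = 30.1 mA.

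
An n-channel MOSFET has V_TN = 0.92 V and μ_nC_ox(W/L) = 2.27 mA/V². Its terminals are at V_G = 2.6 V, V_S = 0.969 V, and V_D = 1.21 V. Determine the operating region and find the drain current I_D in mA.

V_GS = V_G − V_S = 2.6 − 0.969 = 1.63 V; V_DS = V_D − V_S = 1.21 − 0.969 = 0.241 V.
V_ov = V_GS − V_TN = 1.63 − 0.92 = 0.711 V.
Since V_DS = 0.241 V < V_ov = 0.711 V, the device is in the triode region.
I_D = k_n [V_ov · V_DS − ½ V_DS²] = 2.27 × [0.711 × 0.241 − 0.5 × 0.241²] = 0.323 mA.

Triode; I_D = 0.323 mA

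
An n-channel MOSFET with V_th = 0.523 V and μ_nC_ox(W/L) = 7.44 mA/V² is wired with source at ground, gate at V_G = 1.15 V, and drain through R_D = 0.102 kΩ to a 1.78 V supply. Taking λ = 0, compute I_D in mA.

I_D = 1.46 mA

V_GS = V_G = 1.15 V, so V_ov = 1.15 − 0.523 = 0.627 V.
Assume saturation: I_D = ½ k_n V_ov² = 0.5 × 7.44 × 0.627² = 1.46 mA, giving V_DS = V_DD − I_D R_D = 1.78 − 1.46 × 0.102 = 1.63 V.
V_DS = 1.63 V ≥ V_ov = 0.627 V, confirming saturation.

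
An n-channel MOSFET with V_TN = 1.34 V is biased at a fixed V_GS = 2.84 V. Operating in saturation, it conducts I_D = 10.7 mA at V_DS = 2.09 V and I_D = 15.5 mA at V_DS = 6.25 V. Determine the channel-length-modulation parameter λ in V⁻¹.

λ = 0.139 V⁻¹

With V_GS fixed, I_D ∝ (1 + λ V_DS) in saturation, so I_D2/I_D1 = (1 + λ V_DS2)/(1 + λ V_DS1).
15.5/10.7 = 1.449 = (1 + 6.25 λ)/(1 + 2.09 λ).
Solving: λ (I_D1 V_DS2 − I_D2 V_DS1) = I_D2 − I_D1, so λ = (15.5 − 10.7) / (10.7 × 6.25 − 15.5 × 2.09) = 4.8 / 34.5 = 0.139 V⁻¹.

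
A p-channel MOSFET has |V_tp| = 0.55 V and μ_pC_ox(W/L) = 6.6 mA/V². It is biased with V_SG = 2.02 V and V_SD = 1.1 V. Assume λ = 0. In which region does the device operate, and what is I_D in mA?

V_ov = V_SG − |V_tp| = 2.02 − 0.55 = 1.47 V.
Since V_SD = 1.1 V < V_ov = 1.47 V, the device is in the triode region.
I_D = k_p [V_ov · V_SD − ½ V_SD²] = 6.6 × [1.47 × 1.1 − 0.5 × 1.1²] = 6.68 mA.

Triode; I_D = 6.68 mA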